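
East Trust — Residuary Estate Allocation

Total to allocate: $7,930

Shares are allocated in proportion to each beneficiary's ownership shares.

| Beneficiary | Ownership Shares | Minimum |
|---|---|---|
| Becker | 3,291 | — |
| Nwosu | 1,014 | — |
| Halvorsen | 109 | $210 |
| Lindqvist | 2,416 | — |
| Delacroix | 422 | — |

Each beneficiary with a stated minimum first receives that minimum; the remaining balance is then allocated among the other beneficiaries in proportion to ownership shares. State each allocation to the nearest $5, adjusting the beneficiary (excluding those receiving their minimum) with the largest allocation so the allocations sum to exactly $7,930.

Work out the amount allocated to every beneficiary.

Minimums first: Halvorsen $210. Balance $7,720.
Balance split over remaining ownership shares 7,143: Becker 3,556.84 → $3,555; Nwosu 1,095.91 → $1,095; Lindqvist 2,611.16 → $2,610; Delacroix 456.09 → $455.
Rounding difference +$5 applied to Becker → $3,560.

Becker: $3,560; Nwosu: $1,095; Halvorsen: $210; Lindqvist: $2,610; Delacroix: $455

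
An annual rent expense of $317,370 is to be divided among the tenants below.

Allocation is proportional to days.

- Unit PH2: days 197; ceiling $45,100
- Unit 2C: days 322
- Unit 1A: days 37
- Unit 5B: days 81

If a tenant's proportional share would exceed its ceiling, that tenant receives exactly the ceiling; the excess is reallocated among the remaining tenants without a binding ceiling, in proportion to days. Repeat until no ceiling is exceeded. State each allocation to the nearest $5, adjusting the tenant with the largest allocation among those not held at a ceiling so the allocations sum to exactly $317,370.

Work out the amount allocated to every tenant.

Days total: 637.
Proportional shares (ignoring caps): Unit PH2 98,150.53; Unit 2C 160,428.79; Unit 1A 18,434.36; Unit 5B 40,356.31.
Cap binds for Unit PH2 ($45,100); remaining pool $272,270 reallocated over remaining days 440.
Shares after redistribution: Unit 2C 199,252.14 → $199,250; Unit 1A 22,895.43 → $22,895; Unit 5B 50,122.43 → $50,120.
Rounding difference +$5 applied to Unit 2C → $199,255.

Unit PH2: $45,100; Unit 2C: $199,255; Unit 1A: $22,895; Unit 5B: $50,120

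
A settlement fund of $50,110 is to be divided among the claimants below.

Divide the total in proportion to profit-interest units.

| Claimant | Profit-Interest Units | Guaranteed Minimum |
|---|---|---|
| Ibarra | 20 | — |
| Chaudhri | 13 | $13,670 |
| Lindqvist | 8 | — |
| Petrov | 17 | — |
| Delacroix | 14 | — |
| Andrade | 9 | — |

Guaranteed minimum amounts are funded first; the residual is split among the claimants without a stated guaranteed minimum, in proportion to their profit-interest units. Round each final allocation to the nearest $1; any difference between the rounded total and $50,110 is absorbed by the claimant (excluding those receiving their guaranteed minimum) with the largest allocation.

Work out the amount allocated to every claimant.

Ibarra: $10,718 · Chaudhri: $13,670 · Lindqvist: $4,287 · Petrov: $9,110 · Delacroix: $7,502 · Andrade: $4,823

Guaranteed amounts: Chaudhri $13,670. Balance $36,440.
Balance split over remaining profit-interest units 68: Ibarra 10,717.65 → $10,718; Lindqvist 4,287.06 → $4,287; Petrov 9,110.00 → $9,110; Delacroix 7,502.35 → $7,502; Andrade 4,822.94 → $4,823.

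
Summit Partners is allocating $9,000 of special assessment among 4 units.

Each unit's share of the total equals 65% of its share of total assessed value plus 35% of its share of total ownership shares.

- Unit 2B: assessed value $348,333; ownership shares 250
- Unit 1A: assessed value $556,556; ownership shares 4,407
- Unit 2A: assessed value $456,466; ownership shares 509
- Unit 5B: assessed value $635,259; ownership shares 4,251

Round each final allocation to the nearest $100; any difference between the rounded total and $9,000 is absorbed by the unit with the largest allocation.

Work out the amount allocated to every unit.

Unit 2B: $1,100 | Unit 1A: $3,100 | Unit 2A: $1,500 | Unit 5B: $3,300

Assessed value total 1,996,614; ownership shares total 9,417.
Composite weights (65% assessed value + 35% ownership shares): Unit 2B 0.1227; Unit 1A 0.3450; Unit 2A 0.1675; Unit 5B 0.3648.
Unrounded shares: Unit 2B 1,104.23; Unit 1A 3,104.83; Unit 2A 1,507.69; Unit 5B 3,283.25.
At nearest $100: Unit 2B $1,100; Unit 1A $3,100; Unit 2A $1,500; Unit 5B $3,300. Sum = $9,000.
No rounding difference to absorb.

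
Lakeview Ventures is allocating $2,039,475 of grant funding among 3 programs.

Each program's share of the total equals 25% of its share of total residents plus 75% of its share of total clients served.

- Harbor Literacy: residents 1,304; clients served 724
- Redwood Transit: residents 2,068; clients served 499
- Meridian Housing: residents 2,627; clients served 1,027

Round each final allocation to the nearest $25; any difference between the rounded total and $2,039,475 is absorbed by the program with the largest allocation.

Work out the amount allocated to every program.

Totals — residents 5,999, clients served 2,250.
Combined weights (25% residents + 75% clients served): Harbor Literacy 0.2957; Redwood Transit 0.2525; Meridian Housing 0.4518.
Unrounded shares: Harbor Literacy 603,023.25; Redwood Transit 514,996.73; Meridian Housing 921,455.02.
Rounded to nearest $25: Harbor Literacy $603,025; Redwood Transit $515,000; Meridian Housing $921,450. Sum = $2,039,475.
Sum already equals the total — no adjustment.

Harbor Literacy: $603,025; Redwood Transit: $515,000; Meridian Housing: $921,450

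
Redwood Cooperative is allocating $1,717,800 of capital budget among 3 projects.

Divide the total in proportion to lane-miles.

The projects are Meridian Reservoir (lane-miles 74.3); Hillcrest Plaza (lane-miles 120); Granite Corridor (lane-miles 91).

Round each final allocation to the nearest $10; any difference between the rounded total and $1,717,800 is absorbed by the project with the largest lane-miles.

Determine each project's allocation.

Total lane-miles = 285.3.
Proportional shares: Meridian Reservoir 74.3/285.3 × $1,717,800 = 447,362.57; Hillcrest Plaza 120/285.3 × $1,717,800 = 722,523.66; Granite Corridor 91/285.3 × $1,717,800 = 547,913.77.
After rounding ($10): Meridian Reservoir $447,360; Hillcrest Plaza $722,520; Granite Corridor $547,910. Sum = $1,717,790.
Difference $1,717,800 − $1,717,790 = +$10 applied to largest lane-miles (Hillcrest Plaza): Hillcrest Plaza becomes $722,530.

Meridian Reservoir: $447,360; Hillcrest Plaza: $722,530; Granite Corridor: $547,910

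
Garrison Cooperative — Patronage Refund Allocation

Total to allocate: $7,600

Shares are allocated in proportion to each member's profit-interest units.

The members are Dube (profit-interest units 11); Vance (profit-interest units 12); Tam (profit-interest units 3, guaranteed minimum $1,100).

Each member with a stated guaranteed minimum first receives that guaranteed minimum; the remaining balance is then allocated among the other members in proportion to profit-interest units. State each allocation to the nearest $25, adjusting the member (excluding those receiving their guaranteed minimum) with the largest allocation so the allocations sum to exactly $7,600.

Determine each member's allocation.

Guaranteed amounts: Tam $1,100. Balance $6,500.
Balance split over remaining profit-interest units 23: Dube 3,108.70 → $3,100; Vance 3,391.30 → $3,400.

Dube: $3,100; Vance: $3,400; Tam: $1,100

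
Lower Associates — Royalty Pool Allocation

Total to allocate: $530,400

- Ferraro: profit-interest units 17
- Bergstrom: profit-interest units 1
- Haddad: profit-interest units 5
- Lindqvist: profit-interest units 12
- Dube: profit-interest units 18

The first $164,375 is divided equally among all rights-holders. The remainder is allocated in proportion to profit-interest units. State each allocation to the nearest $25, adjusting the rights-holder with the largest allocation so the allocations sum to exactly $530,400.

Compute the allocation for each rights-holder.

$164,375 shared equally gives $32,875 per rights-holder.
Remainder $366,025 by profit-interest units (total 53): Ferraro 117,404.25 → $117,400; Bergstrom 6,906.13 → $6,900; Haddad 34,530.66 → $34,525; Lindqvist 82,873.58 → $82,875; Dube 124,310.38 → $124,300.
Rounding difference +$25 on remainder applied to Dube.
Totals: Ferraro $32,875 + $117,400 = $150,275; Bergstrom $32,875 + $6,900 = $39,775; Haddad $32,875 + $34,525 = $67,400; Lindqvist $32,875 + $82,875 = $115,750; Dube $32,875 + $124,325 = $157,200.

Ferraro: $150,275; Bergstrom: $39,775; Haddad: $67,400; Lindqvist: $115,750; Dube: $157,200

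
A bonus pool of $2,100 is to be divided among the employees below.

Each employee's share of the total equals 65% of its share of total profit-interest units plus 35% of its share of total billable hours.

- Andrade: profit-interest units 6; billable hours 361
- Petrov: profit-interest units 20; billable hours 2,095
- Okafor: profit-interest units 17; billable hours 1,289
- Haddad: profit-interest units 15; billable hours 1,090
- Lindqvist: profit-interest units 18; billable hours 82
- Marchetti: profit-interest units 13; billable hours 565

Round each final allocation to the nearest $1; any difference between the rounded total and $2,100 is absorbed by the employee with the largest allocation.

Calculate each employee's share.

Profit-interest units total 89; billable hours total 5,482.
Combined weights (65% profit-interest units + 35% billable hours): Andrade 0.0669; Petrov 0.2798; Okafor 0.2065; Haddad 0.1791; Lindqvist 0.1367; Marchetti 0.1310.
Pro-rata amounts: Andrade 140.42; Petrov 587.63; Okafor 433.55; Haddad 376.20; Lindqvist 287.06; Marchetti 275.13.
After rounding ($1): Andrade $140; Petrov $588; Okafor $434; Haddad $376; Lindqvist $287; Marchetti $275. Sum = $2,100.
Rounded total matches; no reconciliation needed.

Andrade: $140 | Petrov: $588 | Okafor: $434 | Haddad: $376 | Lindqvist: $287 | Marchetti: $275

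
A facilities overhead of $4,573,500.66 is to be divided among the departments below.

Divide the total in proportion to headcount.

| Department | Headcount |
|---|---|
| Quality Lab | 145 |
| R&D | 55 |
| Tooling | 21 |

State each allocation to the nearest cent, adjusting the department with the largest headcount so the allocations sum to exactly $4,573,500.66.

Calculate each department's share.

Quality Lab: $3,000,713.10 · R&D: $1,138,201.52 · Tooling: $434,586.04

Sum of headcount: 145 + 55 + 21 = 221.
Pro-rata amounts: Quality Lab 3,000,713.1027; R&D 1,138,201.5217; Tooling 434,586.0356.
Rounded to nearest cent: Quality Lab $3,000,713.10; R&D $1,138,201.52; Tooling $434,586.04. Sum = $4,573,500.66.
Rounded total matches; no reconciliation needed.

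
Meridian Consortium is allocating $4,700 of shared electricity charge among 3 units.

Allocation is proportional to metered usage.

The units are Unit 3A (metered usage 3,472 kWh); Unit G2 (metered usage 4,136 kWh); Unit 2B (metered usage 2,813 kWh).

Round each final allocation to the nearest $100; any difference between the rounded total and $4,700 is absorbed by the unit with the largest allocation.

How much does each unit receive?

Unit 3A: $1,600; Unit G2: $1,800; Unit 2B: $1,300

Metered usage total: 10,421.
Pro-rata amounts: Unit 3A 3,472/10,421 × $4,700 = 1,565.91; Unit G2 4,136/10,421 × $4,700 = 1,865.39; Unit 2B 2,813/10,421 × $4,700 = 1,268.70.
After rounding ($100): Unit 3A $1,600; Unit G2 $1,900; Unit 2B $1,300. Sum = $4,800.
Difference $4,700 − $4,800 = −$100 applied to largest allocation (Unit G2): Unit G2 becomes $1,800.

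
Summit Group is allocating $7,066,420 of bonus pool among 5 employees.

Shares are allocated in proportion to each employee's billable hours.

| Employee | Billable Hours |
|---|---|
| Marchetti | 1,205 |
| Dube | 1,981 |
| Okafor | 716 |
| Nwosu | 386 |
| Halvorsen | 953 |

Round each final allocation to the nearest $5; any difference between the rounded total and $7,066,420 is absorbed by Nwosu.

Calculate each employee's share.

Marchetti: $1,624,695 · Dube: $2,670,975 · Okafor: $965,380 · Nwosu: $520,445 · Halvorsen: $1,284,925

Billable hours total: 5,241.
Pro-rata amounts: Marchetti 1,205/5,241 × $7,066,420 = 1,624,696.83; Dube 1,981/5,241 × $7,066,420 = 2,670,974.63; Okafor 716/5,241 × $7,066,420 = 965,380.03; Nwosu 386/5,241 × $7,066,420 = 520,442.30; Halvorsen 953/5,241 × $7,066,420 = 1,284,926.21.
At nearest $5: Marchetti $1,624,695; Dube $2,670,975; Okafor $965,380; Nwosu $520,440; Halvorsen $1,284,925. Sum = $7,066,415.
Difference $7,066,420 − $7,066,415 = +$5 applied to Nwosu: Nwosu becomes $520,445.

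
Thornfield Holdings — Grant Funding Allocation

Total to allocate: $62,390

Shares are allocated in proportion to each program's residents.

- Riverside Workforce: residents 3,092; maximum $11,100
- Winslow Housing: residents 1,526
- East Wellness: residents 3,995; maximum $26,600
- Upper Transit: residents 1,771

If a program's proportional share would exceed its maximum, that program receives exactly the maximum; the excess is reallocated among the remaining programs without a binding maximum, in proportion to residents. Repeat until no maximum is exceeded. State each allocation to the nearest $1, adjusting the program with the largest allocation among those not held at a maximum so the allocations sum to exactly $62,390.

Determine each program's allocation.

Combined residents = 10,384.
Pro-rata shares before constraints: Riverside Workforce 18,577.61; Winslow Housing 9,168.64; East Wellness 24,003.09; Upper Transit 10,640.67.
Cap binds for Riverside Workforce ($11,100); remaining pool $51,290 reallocated over remaining residents 7,292.
Cap binds for East Wellness ($26,600); remaining pool $24,690 reallocated over remaining residents 3,297.
Remaining shares: Winslow Housing 11,427.64 → $11,428; Upper Transit 13,262.36 → $13,262.

Riverside Workforce: $11,100; Winslow Housing: $11,428; East Wellness: $26,600; Upper Transit: $13,262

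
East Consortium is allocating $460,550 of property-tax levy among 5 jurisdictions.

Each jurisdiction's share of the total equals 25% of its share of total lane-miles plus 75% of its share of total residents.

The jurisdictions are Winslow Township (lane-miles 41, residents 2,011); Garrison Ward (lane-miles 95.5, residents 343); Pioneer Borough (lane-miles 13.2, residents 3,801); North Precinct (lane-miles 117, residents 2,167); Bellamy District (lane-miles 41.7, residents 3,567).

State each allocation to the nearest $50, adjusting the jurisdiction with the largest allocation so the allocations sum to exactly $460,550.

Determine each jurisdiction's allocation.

Winslow Township: $73,750 · Garrison Ward: $45,600 · Pioneer Borough: $115,350 · North Precinct: $106,650 · Bellamy District: $119,200

Lane-miles total 308.4; residents total 11,889.
Combined weights (25% lane-miles + 75% residents): Winslow Township 0.1601; Garrison Ward 0.0991; Pioneer Borough 0.2505; North Precinct 0.2315; Bellamy District 0.2588.
Raw shares: Winslow Township 73,732.68; Garrison Ward 45,619.02; Pioneer Borough 115,358.96; North Precinct 106,638.67; Bellamy District 119,200.67.
At nearest $50: Winslow Township $73,750; Garrison Ward $45,600; Pioneer Borough $115,350; North Precinct $106,650; Bellamy District $119,200. Sum = $460,550.
No rounding difference to absorb.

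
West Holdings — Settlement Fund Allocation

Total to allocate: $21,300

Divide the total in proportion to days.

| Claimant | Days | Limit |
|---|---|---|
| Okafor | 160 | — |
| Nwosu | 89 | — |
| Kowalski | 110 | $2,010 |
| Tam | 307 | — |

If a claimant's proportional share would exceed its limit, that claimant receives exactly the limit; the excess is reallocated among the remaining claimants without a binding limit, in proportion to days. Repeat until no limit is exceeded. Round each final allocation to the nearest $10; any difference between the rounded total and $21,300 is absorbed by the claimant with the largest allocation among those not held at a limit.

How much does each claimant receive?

Total days = 666.
Pro-rata shares before constraints: Okafor 5,117.12; Nwosu 2,846.40; Kowalski 3,518.02; Tam 9,818.47.
Capped: Kowalski ($2,010); remaining pool $19,290 reallocated over remaining days 556.
Shares after redistribution: Okafor 5,551.08 → $5,550; Nwosu 3,087.79 → $3,090; Tam 10,651.13 → $10,650.

Okafor: $5,550; Nwosu: $3,090; Kowalski: $2,010; Tam: $10,650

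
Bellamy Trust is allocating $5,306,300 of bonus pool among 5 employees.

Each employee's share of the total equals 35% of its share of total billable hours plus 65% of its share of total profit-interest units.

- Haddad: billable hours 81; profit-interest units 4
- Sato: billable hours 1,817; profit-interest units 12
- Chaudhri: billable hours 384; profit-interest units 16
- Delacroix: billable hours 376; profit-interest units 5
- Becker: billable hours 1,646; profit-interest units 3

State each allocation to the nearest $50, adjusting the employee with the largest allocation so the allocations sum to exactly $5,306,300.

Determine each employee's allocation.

Haddad: $379,850; Sato: $1,818,750; Chaudhri: $1,545,350; Delacroix: $593,400; Becker: $968,950

Billable hours total 4,304; profit-interest units total 40.
Combined weights (35% billable hours + 65% profit-interest units): Haddad 0.0716; Sato 0.3428; Chaudhri 0.2912; Delacroix 0.1118; Becker 0.1826.
Proportional shares: Haddad 379,861.55; Sato 1,818,776.24; Chaudhri 1,545,336.59; Delacroix 593,383.41; Becker 968,942.22.
After rounding ($50): Haddad $379,850; Sato $1,818,800; Chaudhri $1,545,350; Delacroix $593,400; Becker $968,950. Sum = $5,306,350.
Difference $5,306,300 − $5,306,350 = −$50 applied to largest allocation (Sato): Sato becomes $1,818,750.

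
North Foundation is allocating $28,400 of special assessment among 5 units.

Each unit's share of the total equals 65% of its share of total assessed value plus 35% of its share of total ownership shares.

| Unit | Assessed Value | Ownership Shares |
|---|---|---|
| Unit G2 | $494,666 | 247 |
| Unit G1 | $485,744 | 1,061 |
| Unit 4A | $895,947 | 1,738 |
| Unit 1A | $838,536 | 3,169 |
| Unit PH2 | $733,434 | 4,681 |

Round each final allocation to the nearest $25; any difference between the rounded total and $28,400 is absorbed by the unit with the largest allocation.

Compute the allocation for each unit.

Unit G2: $2,875; Unit G1: $3,575; Unit 4A: $6,375; Unit 1A: $7,375; Unit PH2: $8,200

Assessed value total 3,448,327; ownership shares total 10,896.
Combined weights (65% assessed value + 35% ownership shares): Unit G2 0.1012; Unit G1 0.1256; Unit 4A 0.2247; Unit 1A 0.2599; Unit PH2 0.2886.
Proportional shares: Unit G2 2,873.43; Unit G1 3,568.25; Unit 4A 6,381.80; Unit 1A 7,379.91; Unit PH2 8,196.60.
After rounding ($25): Unit G2 $2,875; Unit G1 $3,575; Unit 4A $6,375; Unit 1A $7,375; Unit PH2 $8,200. Sum = $28,400.
No rounding difference to absorb.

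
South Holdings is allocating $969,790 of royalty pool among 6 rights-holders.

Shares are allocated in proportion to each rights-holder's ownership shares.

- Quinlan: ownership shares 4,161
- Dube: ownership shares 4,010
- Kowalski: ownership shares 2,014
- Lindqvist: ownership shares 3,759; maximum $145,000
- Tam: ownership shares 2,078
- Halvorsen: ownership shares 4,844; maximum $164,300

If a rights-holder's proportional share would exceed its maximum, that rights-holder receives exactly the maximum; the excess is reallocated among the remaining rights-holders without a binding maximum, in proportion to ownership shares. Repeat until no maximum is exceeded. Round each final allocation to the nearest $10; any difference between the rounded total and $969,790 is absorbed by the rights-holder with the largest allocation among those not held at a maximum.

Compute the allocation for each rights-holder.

Total ownership shares = 20,866.
Proportional shares (ignoring caps): Quinlan 193,390.98; Dube 186,372.95; Kowalski 93,604.77; Lindqvist 174,707.21; Tam 96,579.30; Halvorsen 225,134.80.
Cap binds for Lindqvist ($145,000), Halvorsen ($164,300); balance $660,490 reallocated over remaining ownership shares 12,263.
Remaining shares: Quinlan 224,113.10 → $224,110; Dube 215,980.18 → $215,980; Kowalski 108,474.83 → $108,470; Tam 111,921.90 → $111,920.
Rounding difference +$10 applied to Quinlan → $224,120.

Quinlan: $224,120; Dube: $215,980; Kowalski: $108,470; Lindqvist: $145,000; Tam: $111,920; Halvorsen: $164,300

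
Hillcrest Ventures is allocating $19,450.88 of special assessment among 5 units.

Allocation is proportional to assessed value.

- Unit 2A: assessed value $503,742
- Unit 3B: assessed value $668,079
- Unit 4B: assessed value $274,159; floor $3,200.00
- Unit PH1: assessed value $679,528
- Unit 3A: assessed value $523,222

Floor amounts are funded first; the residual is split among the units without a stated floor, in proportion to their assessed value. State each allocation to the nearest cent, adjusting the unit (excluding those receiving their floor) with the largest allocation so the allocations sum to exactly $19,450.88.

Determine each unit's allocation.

Unit 2A: $3,447.47 | Unit 3B: $4,572.14 | Unit 4B: $3,200.00 | Unit PH1: $4,650.49 | Unit 3A: $3,580.78

Fund the minimums — Unit 4B $3,200.00. Balance $16,250.88.
Balance split over remaining assessed value 2,374,571: Unit 2A 3,447.4652 → $3,447.47; Unit 3B 4,572.1403 → $4,572.14; Unit PH1 4,650.4939 → $4,650.49; Unit 3A 3,580.7807 → $3,580.78.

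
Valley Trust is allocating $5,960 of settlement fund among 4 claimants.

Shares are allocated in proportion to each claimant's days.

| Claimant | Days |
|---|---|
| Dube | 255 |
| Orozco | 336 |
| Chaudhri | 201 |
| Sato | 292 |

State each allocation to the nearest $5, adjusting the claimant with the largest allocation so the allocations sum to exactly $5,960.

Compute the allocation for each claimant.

Dube: $1,400 | Orozco: $1,850 | Chaudhri: $1,105 | Sato: $1,605

Sum of days: 1,084.
Raw shares: Dube 255/1,084 × $5,960 = 1,402.03; Orozco 336/1,084 × $5,960 = 1,847.38; Chaudhri 201/1,084 × $5,960 = 1,105.13; Sato 292/1,084 × $5,960 = 1,605.46.
After rounding ($5): Dube $1,400; Orozco $1,845; Chaudhri $1,105; Sato $1,605. Sum = $5,955.
Difference $5,960 − $5,955 = +$5 applied to largest allocation (Orozco): Orozco becomes $1,850.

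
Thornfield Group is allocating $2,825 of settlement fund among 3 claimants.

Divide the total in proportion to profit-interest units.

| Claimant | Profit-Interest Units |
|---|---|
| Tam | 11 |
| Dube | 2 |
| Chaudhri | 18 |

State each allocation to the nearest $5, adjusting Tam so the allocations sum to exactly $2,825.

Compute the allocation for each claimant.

Tam: $1,005 | Dube: $180 | Chaudhri: $1,640

Combined profit-interest units = 31.
Proportional shares: Tam 11/31 × $2,825 = 1,002.42; Dube 2/31 × $2,825 = 182.26; Chaudhri 18/31 × $2,825 = 1,640.32.
At nearest $5: Tam $1,000; Dube $180; Chaudhri $1,640. Sum = $2,820.
Difference $2,825 − $2,820 = +$5 applied to Tam: Tam becomes $1,005.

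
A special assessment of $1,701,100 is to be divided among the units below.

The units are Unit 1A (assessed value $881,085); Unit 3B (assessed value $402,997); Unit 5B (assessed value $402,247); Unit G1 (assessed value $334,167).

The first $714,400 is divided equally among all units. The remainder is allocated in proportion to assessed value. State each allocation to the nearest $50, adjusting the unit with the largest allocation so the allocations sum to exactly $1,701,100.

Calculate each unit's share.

Equal tier: $714,400 ÷ 4 = $178,600 apiece.
Remainder $986,700 by assessed value (total 2,020,496): Unit 1A 430,273.84 → $430,250; Unit 3B 196,801.75 → $196,800; Unit 5B 196,435.49 → $196,450; Unit G1 163,188.93 → $163,200.
Totals: Unit 1A $178,600 + $430,250 = $608,850; Unit 3B $178,600 + $196,800 = $375,400; Unit 5B $178,600 + $196,450 = $375,050; Unit G1 $178,600 + $163,200 = $341,800.

Unit 1A: $608,850; Unit 3B: $375,400; Unit 5B: $375,050; Unit G1: $341,800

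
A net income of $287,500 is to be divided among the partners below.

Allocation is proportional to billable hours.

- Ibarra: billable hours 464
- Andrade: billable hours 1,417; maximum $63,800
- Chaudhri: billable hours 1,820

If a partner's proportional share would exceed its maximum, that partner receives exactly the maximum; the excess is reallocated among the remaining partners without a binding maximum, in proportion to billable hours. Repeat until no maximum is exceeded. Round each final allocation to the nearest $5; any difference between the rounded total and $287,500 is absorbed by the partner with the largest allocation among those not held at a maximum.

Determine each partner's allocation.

Ibarra: $45,445 | Andrade: $63,800 | Chaudhri: $178,255

Sum of billable hours: 3,701.
Proportional shares (ignoring caps): Ibarra 36,044.31; Andrade 110,074.98; Chaudhri 141,380.71.
Capped: Andrade ($63,800); balance $223,700 reallocated over remaining billable hours 2,284.
Remaining shares: Ibarra 45,445.18 → $45,445; Chaudhri 178,254.82 → $178,255.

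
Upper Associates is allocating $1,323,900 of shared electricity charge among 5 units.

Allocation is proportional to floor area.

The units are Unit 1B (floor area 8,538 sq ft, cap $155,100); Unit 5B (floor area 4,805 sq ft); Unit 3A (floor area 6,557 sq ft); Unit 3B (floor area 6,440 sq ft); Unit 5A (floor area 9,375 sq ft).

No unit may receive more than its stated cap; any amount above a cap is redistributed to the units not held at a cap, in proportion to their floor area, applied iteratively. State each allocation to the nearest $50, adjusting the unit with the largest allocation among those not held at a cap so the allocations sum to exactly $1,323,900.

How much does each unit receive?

Sum of floor area: 35,715.
Proportional shares (ignoring caps): Unit 1B 316,490.50; Unit 5B 178,113.94; Unit 3A 243,057.88; Unit 3B 238,720.87; Unit 5A 347,516.80.
Held at cap: Unit 1B ($155,100); remaining pool $1,168,800 reallocated over remaining floor area 27,177.
Remaining shares: Unit 5B 206,648.42 → $206,650; Unit 3A 281,996.60 → $282,000; Unit 3B 276,964.79 → $276,950; Unit 5A 403,190.20 → $403,200.

Unit 1B: $155,100 · Unit 5B: $206,650 · Unit 3A: $282,000 · Unit 3B: $276,950 · Unit 5A: $403,200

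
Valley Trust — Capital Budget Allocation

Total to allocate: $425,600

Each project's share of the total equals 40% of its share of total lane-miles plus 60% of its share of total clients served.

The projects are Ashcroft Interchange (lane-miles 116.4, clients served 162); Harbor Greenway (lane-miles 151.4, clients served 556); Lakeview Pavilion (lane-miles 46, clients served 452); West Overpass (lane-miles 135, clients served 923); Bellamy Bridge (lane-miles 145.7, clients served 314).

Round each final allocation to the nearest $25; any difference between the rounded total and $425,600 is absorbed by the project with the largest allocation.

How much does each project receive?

Ashcroft Interchange: $50,525 | Harbor Greenway: $102,350 | Lakeview Pavilion: $61,125 | West Overpass: $136,575 | Bellamy Bridge: $75,025

Lane-miles total 594.5; clients served total 2,407.
Composite weights (40% lane-miles + 60% clients served): Ashcroft Interchange 0.1187; Harbor Greenway 0.2405; Lakeview Pavilion 0.1436; West Overpass 0.3209; Bellamy Bridge 0.1763.
Raw shares: Ashcroft Interchange 50,518.78; Harbor Greenway 102,341.00; Lakeview Pavilion 61,125.42; West Overpass 136,579.96; Bellamy Bridge 75,034.84.
Rounded to nearest $25: Ashcroft Interchange $50,525; Harbor Greenway $102,350; Lakeview Pavilion $61,125; West Overpass $136,575; Bellamy Bridge $75,025. Sum = $425,600.
Sum already equals the total — no adjustment.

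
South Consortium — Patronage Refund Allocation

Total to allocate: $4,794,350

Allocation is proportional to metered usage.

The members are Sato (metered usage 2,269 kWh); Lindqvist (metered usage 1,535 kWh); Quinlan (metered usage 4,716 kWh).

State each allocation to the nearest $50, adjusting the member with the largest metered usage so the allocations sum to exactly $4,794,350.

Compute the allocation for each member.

Metered usage total: 8,520.
Unrounded shares: Sato 2,269/8,520 × $4,794,350 = 1,276,805.18; Lindqvist 1,535/8,520 × $4,794,350 = 863,770.80; Quinlan 4,716/8,520 × $4,794,350 = 2,653,774.01.
At nearest $50: Sato $1,276,800; Lindqvist $863,750; Quinlan $2,653,750. Sum = $4,794,300.
Difference $4,794,350 − $4,794,300 = +$50 applied to largest metered usage (Quinlan): Quinlan becomes $2,653,800.

Sato: $1,276,800 · Lindqvist: $863,750 · Quinlan: $2,653,800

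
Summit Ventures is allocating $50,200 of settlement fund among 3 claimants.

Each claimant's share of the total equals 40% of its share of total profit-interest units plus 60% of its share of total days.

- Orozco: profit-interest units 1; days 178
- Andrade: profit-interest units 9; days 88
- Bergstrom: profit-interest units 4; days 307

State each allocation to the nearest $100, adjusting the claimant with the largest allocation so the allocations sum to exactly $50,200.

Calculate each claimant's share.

Totals — profit-interest units 14, days 573.
Blended shares (40% profit-interest units + 60% days): Orozco 0.2150; Andrade 0.3493; Bergstrom 0.4358.
Unrounded shares: Orozco 10,790.93; Andrade 17,534.33; Bergstrom 21,874.73.
Rounded to nearest $100: Orozco $10,800; Andrade $17,500; Bergstrom $21,900. Sum = $50,200.
Sum already equals the total — no adjustment.

Orozco: $10,800 · Andrade: $17,500 · Bergstrom: $21,900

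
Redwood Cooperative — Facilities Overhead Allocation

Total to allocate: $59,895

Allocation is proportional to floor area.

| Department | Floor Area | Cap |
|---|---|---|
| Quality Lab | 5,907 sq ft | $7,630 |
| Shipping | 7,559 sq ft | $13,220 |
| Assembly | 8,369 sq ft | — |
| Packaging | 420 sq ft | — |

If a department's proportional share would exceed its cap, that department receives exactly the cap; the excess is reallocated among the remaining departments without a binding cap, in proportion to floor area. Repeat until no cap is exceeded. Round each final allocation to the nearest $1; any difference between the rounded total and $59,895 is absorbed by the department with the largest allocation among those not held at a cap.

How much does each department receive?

Quality Lab: $7,630; Shipping: $13,220; Assembly: $37,179; Packaging: $1,866

Sum of floor area: 22,255.
Unconstrained shares: Quality Lab 15,897.54; Shipping 20,343.58; Assembly 22,523.53; Packaging 1,130.35.
Capped: Quality Lab ($7,630), Shipping ($13,220); residual $39,045 reallocated over remaining floor area 8,789.
Remaining shares: Assembly 37,179.16 → $37,179; Packaging 1,865.84 → $1,866.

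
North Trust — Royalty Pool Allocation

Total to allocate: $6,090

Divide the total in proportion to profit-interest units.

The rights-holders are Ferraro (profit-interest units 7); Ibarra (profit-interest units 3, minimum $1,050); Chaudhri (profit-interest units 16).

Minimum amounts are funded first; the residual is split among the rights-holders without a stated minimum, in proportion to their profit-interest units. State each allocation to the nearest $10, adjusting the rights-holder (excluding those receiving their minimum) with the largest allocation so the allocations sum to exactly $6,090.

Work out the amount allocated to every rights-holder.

Fund the minimums — Ibarra $1,050. Residual $5,040.
Residual split over remaining profit-interest units 23: Ferraro 1,533.91 → $1,530; Chaudhri 3,506.09 → $3,510.

Ferraro: $1,530; Ibarra: $1,050; Chaudhri: $3,510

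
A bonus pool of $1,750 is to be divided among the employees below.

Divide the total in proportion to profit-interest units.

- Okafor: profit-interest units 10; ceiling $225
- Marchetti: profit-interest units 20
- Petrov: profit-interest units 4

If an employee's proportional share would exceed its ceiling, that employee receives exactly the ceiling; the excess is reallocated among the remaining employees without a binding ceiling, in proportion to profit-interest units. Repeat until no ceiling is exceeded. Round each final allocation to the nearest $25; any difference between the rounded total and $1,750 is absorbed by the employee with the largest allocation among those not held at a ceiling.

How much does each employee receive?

Okafor: $225 · Marchetti: $1,275 · Petrov: $250

Combined profit-interest units = 34.
Proportional shares (ignoring caps): Okafor 514.71; Marchetti 1,029.41; Petrov 205.88.
Held at cap: Okafor ($225); residual $1,525 reallocated over remaining profit-interest units 24.
Shares after redistribution: Marchetti 1,270.83 → $1,275; Petrov 254.17 → $250.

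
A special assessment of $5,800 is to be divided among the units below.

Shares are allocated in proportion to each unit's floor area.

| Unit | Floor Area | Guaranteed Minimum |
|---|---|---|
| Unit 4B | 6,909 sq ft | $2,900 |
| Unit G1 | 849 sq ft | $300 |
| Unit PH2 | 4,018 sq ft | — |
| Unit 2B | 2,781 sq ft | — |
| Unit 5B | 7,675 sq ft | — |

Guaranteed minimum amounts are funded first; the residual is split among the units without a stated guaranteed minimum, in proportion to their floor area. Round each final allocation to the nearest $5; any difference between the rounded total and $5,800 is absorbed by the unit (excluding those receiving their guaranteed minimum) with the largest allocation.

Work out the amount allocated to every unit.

Fund the minimums — Unit 4B $2,900; Unit G1 $300. Remaining pool $2,600.
Remaining pool split over remaining floor area 14,474: Unit PH2 721.76 → $720; Unit 2B 499.56 → $500; Unit 5B 1,378.68 → $1,380.

Unit 4B: $2,900 | Unit G1: $300 | Unit PH2: $720 | Unit 2B: $500 | Unit 5B: $1,380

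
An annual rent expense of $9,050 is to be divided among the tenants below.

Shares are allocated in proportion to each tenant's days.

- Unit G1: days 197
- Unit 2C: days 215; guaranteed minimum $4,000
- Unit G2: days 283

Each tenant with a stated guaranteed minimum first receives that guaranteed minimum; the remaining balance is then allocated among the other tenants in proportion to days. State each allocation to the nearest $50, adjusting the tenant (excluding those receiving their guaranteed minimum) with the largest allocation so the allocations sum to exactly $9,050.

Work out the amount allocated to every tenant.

Fund the minimums — Unit 2C $4,000. Residual $5,050.
Residual split over remaining days 480: Unit G1 2,072.60 → $2,050; Unit G2 2,977.40 → $3,000.

Unit G1: $2,050; Unit 2C: $4,000; Unit G2: $3,000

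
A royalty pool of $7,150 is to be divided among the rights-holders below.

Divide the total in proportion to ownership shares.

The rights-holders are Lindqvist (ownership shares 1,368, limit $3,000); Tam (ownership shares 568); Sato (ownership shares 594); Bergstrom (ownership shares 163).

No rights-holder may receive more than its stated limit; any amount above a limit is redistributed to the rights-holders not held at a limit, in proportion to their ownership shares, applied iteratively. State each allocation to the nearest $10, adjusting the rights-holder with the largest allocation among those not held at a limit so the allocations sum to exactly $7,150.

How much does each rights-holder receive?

Sum of ownership shares: 2,693.
Pro-rata shares before constraints: Lindqvist 3,632.08; Tam 1,508.06; Sato 1,577.09; Bergstrom 432.77.
Cap binds for Lindqvist ($3,000); balance $4,150 reallocated over remaining ownership shares 1,325.
Remaining shares: Tam 1,779.02 → $1,780; Sato 1,860.45 → $1,860; Bergstrom 510.53 → $510.

Lindqvist: $3,000 | Tam: $1,780 | Sato: $1,860 | Bergstrom: $510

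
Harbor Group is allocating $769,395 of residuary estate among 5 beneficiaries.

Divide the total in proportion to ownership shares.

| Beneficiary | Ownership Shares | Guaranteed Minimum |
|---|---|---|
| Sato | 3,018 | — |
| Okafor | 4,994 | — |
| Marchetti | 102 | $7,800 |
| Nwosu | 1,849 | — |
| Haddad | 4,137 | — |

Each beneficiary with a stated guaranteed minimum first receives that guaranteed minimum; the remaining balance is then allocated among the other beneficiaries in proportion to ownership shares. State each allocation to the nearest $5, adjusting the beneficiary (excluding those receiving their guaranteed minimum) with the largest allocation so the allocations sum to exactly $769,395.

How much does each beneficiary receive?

Minimums first: Marchetti $7,800. Balance $761,595.
Balance split over remaining ownership shares 13,998: Sato 164,201.58 → $164,200; Okafor 271,710.63 → $271,710; Nwosu 100,599.31 → $100,600; Haddad 225,083.48 → $225,085.

Sato: $164,200 | Okafor: $271,710 | Marchetti: $7,800 | Nwosu: $100,600 | Haddad: $225,085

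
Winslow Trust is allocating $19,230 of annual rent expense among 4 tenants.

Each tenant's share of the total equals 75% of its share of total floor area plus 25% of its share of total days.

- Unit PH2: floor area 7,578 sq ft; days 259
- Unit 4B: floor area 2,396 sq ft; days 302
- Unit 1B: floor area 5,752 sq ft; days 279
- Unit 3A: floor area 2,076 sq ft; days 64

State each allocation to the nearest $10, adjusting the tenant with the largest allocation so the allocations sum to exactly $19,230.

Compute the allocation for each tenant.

Floor area total 17,802; days total 904.
Composite weights (75% floor area + 25% days): Unit PH2 0.3909; Unit 4B 0.1845; Unit 1B 0.3195; Unit 3A 0.1052.
Proportional shares: Unit PH2 7,516.78; Unit 4B 3,547.19; Unit 1B 6,143.78; Unit 3A 2,022.25.
Rounded to nearest $10: Unit PH2 $7,520; Unit 4B $3,550; Unit 1B $6,140; Unit 3A $2,020. Sum = $19,230.
Sum already equals the total — no adjustment.

Unit PH2: $7,520; Unit 4B: $3,550; Unit 1B: $6,140; Unit 3A: $2,020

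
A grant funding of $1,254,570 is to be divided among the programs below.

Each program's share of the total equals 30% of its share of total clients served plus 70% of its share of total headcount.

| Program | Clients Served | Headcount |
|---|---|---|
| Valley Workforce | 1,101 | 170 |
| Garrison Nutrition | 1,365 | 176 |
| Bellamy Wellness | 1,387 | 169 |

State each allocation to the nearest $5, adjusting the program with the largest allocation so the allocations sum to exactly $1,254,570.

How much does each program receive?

Valley Workforce: $397,440 · Garrison Nutrition: $433,460 · Bellamy Wellness: $423,670

Clients served total 3,853; headcount total 515.
Composite weights (30% clients served + 70% headcount): Valley Workforce 0.3168; Garrison Nutrition 0.3455; Bellamy Wellness 0.3377.
Pro-rata amounts: Valley Workforce 397,439.46; Garrison Nutrition 433,459.11; Bellamy Wellness 423,671.44.
At nearest $5: Valley Workforce $397,440; Garrison Nutrition $433,460; Bellamy Wellness $423,670. Sum = $1,254,570.
Sum already equals the total — no adjustment.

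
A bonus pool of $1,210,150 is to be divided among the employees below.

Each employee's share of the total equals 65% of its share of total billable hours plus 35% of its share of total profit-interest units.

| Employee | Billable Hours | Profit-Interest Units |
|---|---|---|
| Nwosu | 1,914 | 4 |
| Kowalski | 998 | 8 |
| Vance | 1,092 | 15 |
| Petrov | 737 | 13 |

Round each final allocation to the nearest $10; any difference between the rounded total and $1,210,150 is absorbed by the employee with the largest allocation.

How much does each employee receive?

Nwosu: $359,920; Kowalski: $250,290; Vance: $340,010; Petrov: $259,930

Totals — billable hours 4,741, profit-interest units 40.
Blended shares (65% billable hours + 35% profit-interest units): Nwosu 0.2974; Kowalski 0.2068; Vance 0.2810; Petrov 0.2148.
Unrounded shares: Nwosu 359,914.33; Kowalski 250,292.51; Vance 340,010.10; Petrov 259,933.06.
After rounding ($10): Nwosu $359,910; Kowalski $250,290; Vance $340,010; Petrov $259,930. Sum = $1,210,140.
Difference $1,210,150 − $1,210,140 = +$10 applied to largest allocation (Nwosu): Nwosu becomes $359,920.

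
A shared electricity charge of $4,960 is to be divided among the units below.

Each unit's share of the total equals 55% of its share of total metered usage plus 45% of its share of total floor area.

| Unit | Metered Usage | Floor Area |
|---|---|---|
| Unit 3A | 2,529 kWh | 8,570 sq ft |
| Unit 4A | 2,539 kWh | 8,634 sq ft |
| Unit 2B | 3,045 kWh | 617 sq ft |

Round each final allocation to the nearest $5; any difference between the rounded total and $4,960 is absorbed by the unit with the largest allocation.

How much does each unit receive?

Unit 3A: $1,925 · Unit 4A: $1,935 · Unit 2B: $1,100

Totals — metered usage 8,113, floor area 17,821.
Composite weights (55% metered usage + 45% floor area): Unit 3A 0.3878; Unit 4A 0.3901; Unit 2B 0.2220.
Unrounded shares: Unit 3A 1,923.73; Unit 4A 1,935.11; Unit 2B 1,101.16.
After rounding ($5): Unit 3A $1,925; Unit 4A $1,935; Unit 2B $1,100. Sum = $4,960.
Sum already equals the total — no adjustment.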